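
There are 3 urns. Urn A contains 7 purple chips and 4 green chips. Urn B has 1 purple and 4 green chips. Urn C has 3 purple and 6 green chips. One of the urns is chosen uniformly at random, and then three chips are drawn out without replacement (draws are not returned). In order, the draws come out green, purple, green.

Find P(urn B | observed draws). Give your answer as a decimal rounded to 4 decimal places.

0.4316

The likelihood of the observed sequence under each hypothesis: P(data | urn A) = (4/11)(7/10)(3/9) = 0.084848; P(data | urn B) = (4/5)(1/4)(3/3) = 0.2; P(data | urn C) = (6/9)(3/8)(5/7) = 0.17857.
Weighting by the prior gives 1/3 · 0.084848 = 0.028283, 1/3 · 0.2 = 0.066667, 1/3 · 0.17857 = 0.059524; with total 0.15447.
Hence P(urn B | data) = (0.066667) / (0.15447) = 0.43157.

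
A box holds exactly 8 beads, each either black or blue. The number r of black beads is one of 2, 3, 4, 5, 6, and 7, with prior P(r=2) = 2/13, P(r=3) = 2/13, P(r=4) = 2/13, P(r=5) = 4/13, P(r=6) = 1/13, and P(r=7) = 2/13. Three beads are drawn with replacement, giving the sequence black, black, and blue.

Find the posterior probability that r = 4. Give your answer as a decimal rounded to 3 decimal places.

Under each hypothesis, the probability of the observed sequence is: P(data | r = 2) = (2/8)(2/8)(6/8) = 0.046875; P(data | r = 3) = (3/8)(3/8)(5/8) = 0.087891; P(data | r = 4) = (4/8)(4/8)(4/8) = 0.125; P(data | r = 5) = (5/8)(5/8)(3/8) = 0.14648; P(data | r = 6) = (6/8)(6/8)(2/8) = 0.14062; P(data | r = 7) = (7/8)(7/8)(1/8) = 0.095703.
Weighting by the prior gives 2/13 · 0.046875 = 0.0072115, 2/13 · 0.087891 = 0.013522, 2/13 · 0.125 = 0.019231, 4/13 · 0.14648 = 0.045072, 1/13 · 0.14062 = 0.010817, 2/13 · 0.095703 = 0.014724; with total 0.11058.
Therefore the posterior P(r = 4 | data) = (0.019231) / (0.11058) = 0.17391.

0.174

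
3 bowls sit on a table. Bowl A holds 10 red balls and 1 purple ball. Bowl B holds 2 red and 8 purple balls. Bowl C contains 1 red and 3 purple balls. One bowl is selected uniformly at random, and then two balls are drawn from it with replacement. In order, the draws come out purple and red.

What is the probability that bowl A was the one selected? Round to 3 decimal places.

0.192

For each hypothesis, P(data | H) works out to: P(data | bowl A) = (1/11)(10/11) = 0.082645; P(data | bowl B) = (8/10)(2/10) = 0.16; P(data | bowl C) = (3/4)(1/4) = 0.1875.
Multiplying each by its prior: 1/3 · 0.082645 = 0.027548, 1/3 · 0.16 = 0.053333, 1/3 · 0.1875 = 0.0625; with total 0.14338.
So P(bowl A | data) = (0.027548) / (0.14338) = 0.19213.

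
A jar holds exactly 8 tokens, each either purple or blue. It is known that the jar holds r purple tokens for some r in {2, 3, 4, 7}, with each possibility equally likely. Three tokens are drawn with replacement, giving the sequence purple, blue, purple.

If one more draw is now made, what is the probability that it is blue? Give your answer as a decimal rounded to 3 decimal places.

The likelihood of the observed sequence under each hypothesis: P(data | r = 2) = (2/8)(6/8)(2/8) = 0.046875; P(data | r = 3) = (3/8)(5/8)(3/8) = 0.087891; P(data | r = 4) = (4/8)(4/8)(4/8) = 0.125; P(data | r = 7) = (7/8)(1/8)(7/8) = 0.095703.
The prior-weighted likelihoods are 1/4 · 0.046875 = 0.011719, 1/4 · 0.087891 = 0.021973, 1/4 · 0.125 = 0.03125, 1/4 · 0.095703 = 0.023926; with total 0.088867.
The posterior is then P(r = 2 | data) = 0.13187, P(r = 3 | data) = 0.24725, P(r = 4 | data) = 0.35165, P(r = 7 | data) = 0.26923.
The predictive probability is P(blue next | data) = (3/4)(0.13187) + (5/8)(0.24725) + (1/2)(0.35165) + (1/8)(0.26923) = 0.46291.

0.463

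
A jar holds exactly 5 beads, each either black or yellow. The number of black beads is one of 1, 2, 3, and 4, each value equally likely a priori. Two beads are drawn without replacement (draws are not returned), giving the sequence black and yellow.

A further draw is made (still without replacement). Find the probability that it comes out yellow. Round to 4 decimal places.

Compute the likelihood of the observed sequence for each case: P(data | r = 1) = (1/5)(4/4) = 1/5; P(data | r = 2) = (2/5)(3/4) = 3/10; P(data | r = 3) = (3/5)(2/4) = 3/10; P(data | r = 4) = (4/5)(1/4) = 1/5.
Weighting by the prior gives 1/4 · 1/5 = 1/20, 1/4 · 3/10 = 3/40, 1/4 · 3/10 = 3/40, 1/4 · 1/5 = 1/20; these sum to 1/4.
The posterior is then P(r = 1 | data) = 1/5, P(r = 2 | data) = 3/10, P(r = 3 | data) = 3/10, P(r = 4 | data) = 1/5.
The predictive probability is P(yellow next | data) = (1)(1/5) + (2/3)(3/10) + (1/3)(3/10) + (0)(1/5) = 1/2.

0.5000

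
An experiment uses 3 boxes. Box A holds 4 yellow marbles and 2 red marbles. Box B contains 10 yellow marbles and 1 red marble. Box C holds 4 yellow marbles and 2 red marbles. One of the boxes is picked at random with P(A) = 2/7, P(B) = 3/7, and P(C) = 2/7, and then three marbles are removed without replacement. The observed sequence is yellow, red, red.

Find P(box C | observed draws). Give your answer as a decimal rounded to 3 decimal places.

0.500

Compute the likelihood of the observed sequence for each case: P(data | box A) = (4/6)(2/5)(1/4) = 1/15; P(data | box B) = (10/11)(1/10)(0/9) = 0; P(data | box C) = (4/6)(2/5)(1/4) = 1/15.
Weighting by the prior gives 2/7 · 1/15 = 2/105, 3/7 · 0 = 0, 2/7 · 1/15 = 2/105; with total 4/105.
Therefore the posterior P(box C | data) = (2/105) / (4/105) = 1/2.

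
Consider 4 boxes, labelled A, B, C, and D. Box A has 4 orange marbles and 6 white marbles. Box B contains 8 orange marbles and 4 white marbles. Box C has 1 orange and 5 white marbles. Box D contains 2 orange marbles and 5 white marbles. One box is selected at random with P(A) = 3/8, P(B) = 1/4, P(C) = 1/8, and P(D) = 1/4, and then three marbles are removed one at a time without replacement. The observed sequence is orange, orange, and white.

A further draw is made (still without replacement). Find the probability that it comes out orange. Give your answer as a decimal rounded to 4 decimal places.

0.4247

For each hypothesis, P(data | H) works out to: P(data | box A) = (4/10)(3/9)(6/8) = 0.1; P(data | box B) = (8/12)(7/11)(4/10) = 0.1697; P(data | box C) = (1/6)(0/5) = 0; P(data | box D) = (2/7)(1/6)(5/5) = 0.047619.
The prior-weighted likelihoods are 3/8 · 0.1 = 0.0375, 1/4 · 0.1697 = 0.042424, 1/8 · 0 = 0, 1/4 · 0.047619 = 0.011905; summing to 0.091829.
The posterior is then P(box A | data) = 0.40837, P(box B | data) = 0.46199, P(box C | data) = 0, P(box D | data) = 0.12964.
Averaging over the posterior, P(orange next | data) = (2/7)(0.40837) + (2/3)(0.46199) + (0)(0.12964) = 0.42467.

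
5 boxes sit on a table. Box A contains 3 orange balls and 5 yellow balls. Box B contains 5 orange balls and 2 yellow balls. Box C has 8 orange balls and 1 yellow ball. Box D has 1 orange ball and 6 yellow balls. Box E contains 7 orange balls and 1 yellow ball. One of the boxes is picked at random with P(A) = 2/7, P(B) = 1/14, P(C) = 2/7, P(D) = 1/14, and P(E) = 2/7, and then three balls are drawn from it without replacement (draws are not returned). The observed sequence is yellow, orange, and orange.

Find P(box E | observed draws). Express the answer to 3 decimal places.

0.335

Under each hypothesis, the probability of the observed sequence is: P(data | box A) = (5/8)(3/7)(2/6) = 5/56; P(data | box B) = (2/7)(5/6)(4/5) = 4/21; P(data | box C) = (1/9)(8/8)(7/7) = 1/9; P(data | box D) = (6/7)(1/6)(0/5) = 0; P(data | box E) = (1/8)(7/7)(6/6) = 1/8.
Weighting by the prior gives 2/7 · 5/56 = 5/196, 1/14 · 4/21 = 2/147, 2/7 · 1/9 = 2/63, 1/14 · 0 = 0, 2/7 · 1/8 = 1/28; these sum to 47/441.
So P(box E | data) = (1/28) / (47/441) = 63/188.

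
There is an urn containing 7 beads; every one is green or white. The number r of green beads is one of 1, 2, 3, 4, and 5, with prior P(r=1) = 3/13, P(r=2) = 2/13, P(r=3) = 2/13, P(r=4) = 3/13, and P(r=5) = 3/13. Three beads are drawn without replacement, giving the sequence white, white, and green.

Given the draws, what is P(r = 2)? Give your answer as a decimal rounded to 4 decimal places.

The likelihood of the observed sequence under each hypothesis: P(data | r = 1) = (6/7)(5/6)(1/5) = 0.14286; P(data | r = 2) = (5/7)(4/6)(2/5) = 0.19048; P(data | r = 3) = (4/7)(3/6)(3/5) = 0.17143; P(data | r = 4) = (3/7)(2/6)(4/5) = 0.11429; P(data | r = 5) = (2/7)(1/6)(5/5) = 0.047619.
The prior-weighted likelihoods are 3/13 · 0.14286 = 0.032967, 2/13 · 0.19048 = 0.029304, 2/13 · 0.17143 = 0.026374, 3/13 · 0.11429 = 0.026374, 3/13 · 0.047619 = 0.010989; summing to 0.12601.
So P(r = 2 | data) = (0.029304) / (0.12601) = 0.23256.

0.2326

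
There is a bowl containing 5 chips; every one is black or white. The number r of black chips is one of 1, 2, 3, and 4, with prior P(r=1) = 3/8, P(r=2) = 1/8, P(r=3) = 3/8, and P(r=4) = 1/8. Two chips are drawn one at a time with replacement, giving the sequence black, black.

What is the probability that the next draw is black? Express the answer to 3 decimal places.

For each hypothesis, P(data | H) works out to: P(data | r = 1) = (1/5)(1/5) = 1/25; P(data | r = 2) = (2/5)(2/5) = 4/25; P(data | r = 3) = (3/5)(3/5) = 9/25; P(data | r = 4) = (4/5)(4/5) = 16/25.
Weighting by the prior gives 3/8 · 1/25 = 3/200, 1/8 · 4/25 = 1/50, 3/8 · 9/25 = 27/200, 1/8 · 16/25 = 2/25; summing to 1/4.
The posterior is then P(r = 1 | data) = 3/50, P(r = 2 | data) = 2/25, P(r = 3 | data) = 27/50, P(r = 4 | data) = 8/25.
So P(black next | data) = Σ P(black next | H) P(H | data) = (1/5)(3/50) + (2/5)(2/25) + (3/5)(27/50) + (4/5)(8/25) = 78/125.

0.624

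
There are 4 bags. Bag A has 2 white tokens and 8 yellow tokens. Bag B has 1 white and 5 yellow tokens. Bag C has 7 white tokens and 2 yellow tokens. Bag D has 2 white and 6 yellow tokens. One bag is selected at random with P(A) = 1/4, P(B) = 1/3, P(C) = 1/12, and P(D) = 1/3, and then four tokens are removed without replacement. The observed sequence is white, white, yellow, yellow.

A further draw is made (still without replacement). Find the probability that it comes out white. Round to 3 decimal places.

0.117

Under each hypothesis, the probability of the observed sequence is: P(data | bag A) = (2/10)(1/9)(8/8)(7/7) = 0.022222; P(data | bag B) = (1/6)(0/5) = 0; P(data | bag C) = (7/9)(6/8)(2/7)(1/6) = 0.027778; P(data | bag D) = (2/8)(1/7)(6/6)(5/5) = 0.035714.
Weighting by the prior gives 1/4 · 0.022222 = 0.0055556, 1/3 · 0 = 0, 1/12 · 0.027778 = 0.0023148, 1/3 · 0.035714 = 0.011905; summing to 0.019775.
Normalising, the posterior is P(bag A | data) = 0.28094, P(bag B | data) = 0, P(bag C | data) = 0.11706, P(bag D | data) = 0.60201.
So P(white next | data) = Σ P(white next | H) P(H | data) = (0)(0.28094) + (1)(0.11706) + (0)(0.60201) = 0.11706.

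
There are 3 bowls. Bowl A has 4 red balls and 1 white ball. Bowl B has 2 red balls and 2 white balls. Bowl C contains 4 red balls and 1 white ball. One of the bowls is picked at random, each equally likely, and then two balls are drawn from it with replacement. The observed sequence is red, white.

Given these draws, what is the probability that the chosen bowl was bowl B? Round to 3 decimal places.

For each hypothesis, P(data | H) works out to: P(data | bowl A) = (4/5)(1/5) = 4/25; P(data | bowl B) = (2/4)(2/4) = 1/4; P(data | bowl C) = (4/5)(1/5) = 4/25.
Multiplying each by its prior: 1/3 · 4/25 = 4/75, 1/3 · 1/4 = 1/12, 1/3 · 4/25 = 4/75; these sum to 19/100.
Therefore the posterior P(bowl B | data) = (1/12) / (19/100) = 25/57.

0.439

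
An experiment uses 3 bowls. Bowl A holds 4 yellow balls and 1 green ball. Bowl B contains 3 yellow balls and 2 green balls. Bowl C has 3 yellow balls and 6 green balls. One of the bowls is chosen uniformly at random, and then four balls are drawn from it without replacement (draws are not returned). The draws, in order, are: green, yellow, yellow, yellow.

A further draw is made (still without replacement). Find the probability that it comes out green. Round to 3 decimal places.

Compute the likelihood of the observed sequence for each case: P(data | bowl A) = (1/5)(4/4)(3/3)(2/2) = 0.2; P(data | bowl B) = (2/5)(3/4)(2/3)(1/2) = 0.1; P(data | bowl C) = (6/9)(3/8)(2/7)(1/6) = 0.011905.
Multiplying each by its prior: 1/3 · 0.2 = 0.066667, 1/3 · 0.1 = 0.033333, 1/3 · 0.011905 = 0.0039683; these sum to 0.10397.
The posterior is then P(bowl A | data) = 0.64122, P(bowl B | data) = 0.32061, P(bowl C | data) = 0.038168.
So P(green next | data) = Σ P(green next | H) P(H | data) = (0)(0.64122) + (1)(0.32061) + (1)(0.038168) = 0.35878.

0.359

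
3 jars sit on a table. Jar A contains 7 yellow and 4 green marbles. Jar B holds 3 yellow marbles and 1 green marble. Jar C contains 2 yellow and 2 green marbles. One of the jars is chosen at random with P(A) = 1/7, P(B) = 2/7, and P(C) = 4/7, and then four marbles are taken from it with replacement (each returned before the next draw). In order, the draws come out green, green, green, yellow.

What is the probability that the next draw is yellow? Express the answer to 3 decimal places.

Compute the likelihood of the observed sequence for each case: P(data | jar A) = (4/11)(4/11)(4/11)(7/11) = 0.030599; P(data | jar B) = (1/4)(1/4)(1/4)(3/4) = 0.011719; P(data | jar C) = (2/4)(2/4)(2/4)(2/4) = 0.0625.
The prior-weighted likelihoods are 1/7 · 0.030599 = 0.0043713, 2/7 · 0.011719 = 0.0033482, 4/7 · 0.0625 = 0.035714; summing to 0.043434.
The posterior is then P(jar A | data) = 0.10064, P(jar B | data) = 0.077088, P(jar C | data) = 0.82227.
Averaging over the posterior, P(yellow next | data) = (7/11)(0.10064) + (3/4)(0.077088) + (1/2)(0.82227) = 0.533.

0.533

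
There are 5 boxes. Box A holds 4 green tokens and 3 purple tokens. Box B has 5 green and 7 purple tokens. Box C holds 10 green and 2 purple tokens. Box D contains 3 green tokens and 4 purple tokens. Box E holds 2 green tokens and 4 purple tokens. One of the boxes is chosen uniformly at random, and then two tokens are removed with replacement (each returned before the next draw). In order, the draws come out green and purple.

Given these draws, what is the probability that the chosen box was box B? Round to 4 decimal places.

0.2222

For each hypothesis, P(data | H) works out to: P(data | box A) = (4/7)(3/7) = 0.2449; P(data | box B) = (5/12)(7/12) = 0.24306; P(data | box C) = (10/12)(2/12) = 0.13889; P(data | box D) = (3/7)(4/7) = 0.2449; P(data | box E) = (2/6)(4/6) = 0.22222.
Weighting by the prior gives 1/5 · 0.2449 = 0.04898, 1/5 · 0.24306 = 0.048611, 1/5 · 0.13889 = 0.027778, 1/5 · 0.2449 = 0.04898, 1/5 · 0.22222 = 0.044444; with total 0.21879.
Hence P(box B | data) = (0.048611) / (0.21879) = 0.22218.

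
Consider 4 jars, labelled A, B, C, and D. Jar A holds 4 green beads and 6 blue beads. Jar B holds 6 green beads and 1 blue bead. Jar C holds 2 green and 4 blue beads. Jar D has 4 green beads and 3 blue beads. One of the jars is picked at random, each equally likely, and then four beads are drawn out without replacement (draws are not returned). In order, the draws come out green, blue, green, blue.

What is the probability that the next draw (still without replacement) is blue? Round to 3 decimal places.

Compute the likelihood of the observed sequence for each case: P(data | jar A) = (4/10)(6/9)(3/8)(5/7) = 1/14; P(data | jar B) = (6/7)(1/6)(5/5)(0/4) = 0; P(data | jar C) = (2/6)(4/5)(1/4)(3/3) = 1/15; P(data | jar D) = (4/7)(3/6)(3/5)(2/4) = 3/35.
Multiplying each by its prior: 1/4 · 1/14 = 1/56, 1/4 · 0 = 0, 1/4 · 1/15 = 1/60, 1/4 · 3/35 = 3/140; these sum to 47/840.
Dividing through by the total gives posterior P(jar A | data) = 15/47, P(jar B | data) = 0, P(jar C | data) = 14/47, P(jar D | data) = 18/47.
The predictive probability is P(blue next | data) = (2/3)(15/47) + (1)(14/47) + (1/3)(18/47) = 30/47.

0.638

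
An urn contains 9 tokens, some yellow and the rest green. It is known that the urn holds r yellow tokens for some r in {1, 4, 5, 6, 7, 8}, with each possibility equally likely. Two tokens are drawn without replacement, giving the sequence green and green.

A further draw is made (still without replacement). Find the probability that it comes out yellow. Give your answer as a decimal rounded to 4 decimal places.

0.3661

Under each hypothesis, the probability of the observed sequence is: P(data | r = 1) = (8/9)(7/8) = 7/9; P(data | r = 4) = (5/9)(4/8) = 5/18; P(data | r = 5) = (4/9)(3/8) = 1/6; P(data | r = 6) = (3/9)(2/8) = 1/12; P(data | r = 7) = (2/9)(1/8) = 1/36; P(data | r = 8) = (1/9)(0/8) = 0.
Weighting by the prior gives 1/6 · 7/9 = 7/54, 1/6 · 5/18 = 5/108, 1/6 · 1/6 = 1/36, 1/6 · 1/12 = 1/72, 1/6 · 1/36 = 1/216, 1/6 · 0 = 0; with total 2/9.
Normalising, the posterior is P(r = 1 | data) = 7/12, P(r = 4 | data) = 5/24, P(r = 5 | data) = 1/8, P(r = 6 | data) = 1/16, P(r = 7 | data) = 1/48, P(r = 8 | data) = 0.
So P(yellow next | data) = Σ P(yellow next | H) P(H | data) = (1/7)(7/12) + (4/7)(5/24) + (5/7)(1/8) + (6/7)(1/16) + (1)(1/48) = 41/112.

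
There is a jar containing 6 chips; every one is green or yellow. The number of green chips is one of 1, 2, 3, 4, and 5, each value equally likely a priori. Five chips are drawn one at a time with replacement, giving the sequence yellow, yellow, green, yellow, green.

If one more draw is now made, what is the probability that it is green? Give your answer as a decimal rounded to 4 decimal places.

Compute the likelihood of the observed sequence for each case: P(data | r = 1) = (5/6)(5/6)(1/6)(5/6)(1/6) = 0.016075; P(data | r = 2) = (4/6)(4/6)(2/6)(4/6)(2/6) = 0.032922; P(data | r = 3) = (3/6)(3/6)(3/6)(3/6)(3/6) = 0.03125; P(data | r = 4) = (2/6)(2/6)(4/6)(2/6)(4/6) = 0.016461; P(data | r = 5) = (1/6)(1/6)(5/6)(1/6)(5/6) = 0.003215.
Multiplying each by its prior: 1/5 · 0.016075 = 0.003215, 1/5 · 0.032922 = 0.0065844, 1/5 · 0.03125 = 0.00625, 1/5 · 0.016461 = 0.0032922, 1/5 · 0.003215 = 0.000643; with total 0.019985.
Dividing through by the total gives posterior P(r = 1 | data) = 0.16088, P(r = 2 | data) = 0.32947, P(r = 3 | data) = 0.31274, P(r = 4 | data) = 0.16474, P(r = 5 | data) = 0.032175.
Averaging over the posterior, P(green next | data) = (1/6)(0.16088) + (1/3)(0.32947) + (1/2)(0.31274) + (2/3)(0.16474) + (5/6)(0.032175) = 0.42964.

0.4296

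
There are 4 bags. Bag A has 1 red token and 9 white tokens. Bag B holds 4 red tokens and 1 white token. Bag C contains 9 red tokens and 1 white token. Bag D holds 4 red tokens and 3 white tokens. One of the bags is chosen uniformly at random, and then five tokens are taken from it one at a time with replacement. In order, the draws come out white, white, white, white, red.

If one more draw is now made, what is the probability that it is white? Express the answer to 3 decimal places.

0.783

For each hypothesis, P(data | H) works out to: P(data | bag A) = (9/10)(9/10)(9/10)(9/10)(1/10) = 0.06561; P(data | bag B) = (1/5)(1/5)(1/5)(1/5)(4/5) = 0.00128; P(data | bag C) = (1/10)(1/10)(1/10)(1/10)(9/10) = 9e-05; P(data | bag D) = (3/7)(3/7)(3/7)(3/7)(4/7) = 0.019278.
Weighting by the prior gives 1/4 · 0.06561 = 0.016403, 1/4 · 0.00128 = 0.00032, 1/4 · 9e-05 = 2.25e-05, 1/4 · 0.019278 = 0.0048194; with total 0.021564.
Dividing through by the total gives posterior P(bag A | data) = 0.76063, P(bag B | data) = 0.014839, P(bag C | data) = 0.0010434, P(bag D | data) = 0.22349.
So P(white next | data) = Σ P(white next | H) P(H | data) = (9/10)(0.76063) + (1/5)(0.014839) + (1/10)(0.0010434) + (3/7)(0.22349) = 0.78342.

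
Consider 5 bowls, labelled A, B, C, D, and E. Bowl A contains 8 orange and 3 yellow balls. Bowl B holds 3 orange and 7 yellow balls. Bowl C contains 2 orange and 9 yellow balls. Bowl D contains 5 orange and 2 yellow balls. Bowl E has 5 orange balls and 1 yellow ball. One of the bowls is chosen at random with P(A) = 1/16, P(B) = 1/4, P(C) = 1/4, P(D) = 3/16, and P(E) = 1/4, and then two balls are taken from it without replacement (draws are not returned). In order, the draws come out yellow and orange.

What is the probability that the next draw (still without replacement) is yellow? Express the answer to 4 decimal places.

The likelihood of the observed sequence under each hypothesis: P(data | bowl A) = (3/11)(8/10) = 0.21818; P(data | bowl B) = (7/10)(3/9) = 0.23333; P(data | bowl C) = (9/11)(2/10) = 0.16364; P(data | bowl D) = (2/7)(5/6) = 0.2381; P(data | bowl E) = (1/6)(5/5) = 0.16667.
Weighting by the prior gives 1/16 · 0.21818 = 0.013636, 1/4 · 0.23333 = 0.058333, 1/4 · 0.16364 = 0.040909, 3/16 · 0.2381 = 0.044643, 1/4 · 0.16667 = 0.041667; these sum to 0.19919.
Normalising, the posterior is P(bowl A | data) = 0.06846, P(bowl B | data) = 0.29286, P(bowl C | data) = 0.20538, P(bowl D | data) = 0.22412, P(bowl E | data) = 0.20918.
Averaging over the posterior, P(yellow next | data) = (2/9)(0.06846) + (3/4)(0.29286) + (8/9)(0.20538) + (1/5)(0.22412) + (0)(0.20918) = 0.46224.

0.4622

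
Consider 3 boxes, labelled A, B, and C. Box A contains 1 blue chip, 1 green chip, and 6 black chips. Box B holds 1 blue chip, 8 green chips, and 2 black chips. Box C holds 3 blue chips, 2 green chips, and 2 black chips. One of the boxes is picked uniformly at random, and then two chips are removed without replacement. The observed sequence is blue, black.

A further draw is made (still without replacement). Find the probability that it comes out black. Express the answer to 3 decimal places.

For each hypothesis, P(data | H) works out to: P(data | box A) = (1/8)(6/7) = 3/28; P(data | box B) = (1/11)(2/10) = 1/55; P(data | box C) = (3/7)(2/6) = 1/7.
Multiplying each by its prior: 1/3 · 3/28 = 1/28, 1/3 · 1/55 = 1/165, 1/3 · 1/7 = 1/21; summing to 59/660.
Normalising, the posterior is P(box A | data) = 0.39952, P(box B | data) = 0.067797, P(box C | data) = 0.53269.
The predictive probability is P(black next | data) = (5/6)(0.39952) + (1/9)(0.067797) + (1/5)(0.53269) = 0.447.

0.447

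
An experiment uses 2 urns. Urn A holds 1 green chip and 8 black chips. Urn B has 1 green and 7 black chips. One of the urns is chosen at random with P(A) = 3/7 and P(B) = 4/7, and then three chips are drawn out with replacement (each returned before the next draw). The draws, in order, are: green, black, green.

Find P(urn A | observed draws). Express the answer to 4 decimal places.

Compute the likelihood of the observed sequence for each case: P(data | urn A) = (1/9)(8/9)(1/9) = 0.010974; P(data | urn B) = (1/8)(7/8)(1/8) = 0.013672.
Weighting by the prior gives 3/7 · 0.010974 = 0.0047031, 4/7 · 0.013672 = 0.0078125; summing to 0.012516.
By Bayes' rule, P(urn A | data) = (0.0047031) / (0.012516) = 0.37578.

0.3758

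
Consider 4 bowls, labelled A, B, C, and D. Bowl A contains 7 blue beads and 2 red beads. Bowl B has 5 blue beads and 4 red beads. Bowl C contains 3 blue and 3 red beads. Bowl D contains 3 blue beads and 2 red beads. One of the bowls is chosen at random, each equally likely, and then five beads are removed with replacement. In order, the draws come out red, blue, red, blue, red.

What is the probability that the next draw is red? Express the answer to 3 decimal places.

0.436

The likelihood of the observed sequence under each hypothesis: P(data | bowl A) = (2/9)(7/9)(2/9)(7/9)(2/9) = 0.0066386; P(data | bowl B) = (4/9)(5/9)(4/9)(5/9)(4/9) = 0.027096; P(data | bowl C) = (3/6)(3/6)(3/6)(3/6)(3/6) = 0.03125; P(data | bowl D) = (2/5)(3/5)(2/5)(3/5)(2/5) = 0.02304.
Multiplying each by its prior: 1/4 · 0.0066386 = 0.0016596, 1/4 · 0.027096 = 0.006774, 1/4 · 0.03125 = 0.0078125, 1/4 · 0.02304 = 0.00576; these sum to 0.022006.
Normalising, the posterior is P(bowl A | data) = 0.075417, P(bowl B | data) = 0.30782, P(bowl C | data) = 0.35501, P(bowl D | data) = 0.26174.
The predictive probability is P(red next | data) = (2/9)(0.075417) + (4/9)(0.30782) + (1/2)(0.35501) + (2/5)(0.26174) = 0.43578.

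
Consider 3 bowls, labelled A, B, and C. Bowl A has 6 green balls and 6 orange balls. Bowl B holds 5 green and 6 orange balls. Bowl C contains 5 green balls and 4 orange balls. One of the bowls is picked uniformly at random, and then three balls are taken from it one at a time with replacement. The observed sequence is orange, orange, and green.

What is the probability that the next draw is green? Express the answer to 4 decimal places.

0.4999

For each hypothesis, P(data | H) works out to: P(data | bowl A) = (6/12)(6/12)(6/12) = 0.125; P(data | bowl B) = (6/11)(6/11)(5/11) = 0.13524; P(data | bowl C) = (4/9)(4/9)(5/9) = 0.10974.
Weighting by the prior gives 1/3 · 0.125 = 0.041667, 1/3 · 0.13524 = 0.045079, 1/3 · 0.10974 = 0.03658; summing to 0.12333.
Normalising, the posterior is P(bowl A | data) = 0.33786, P(bowl B | data) = 0.36553, P(bowl C | data) = 0.29661.
So P(green next | data) = Σ P(green next | H) P(H | data) = (1/2)(0.33786) + (5/11)(0.36553) + (5/9)(0.29661) = 0.49986.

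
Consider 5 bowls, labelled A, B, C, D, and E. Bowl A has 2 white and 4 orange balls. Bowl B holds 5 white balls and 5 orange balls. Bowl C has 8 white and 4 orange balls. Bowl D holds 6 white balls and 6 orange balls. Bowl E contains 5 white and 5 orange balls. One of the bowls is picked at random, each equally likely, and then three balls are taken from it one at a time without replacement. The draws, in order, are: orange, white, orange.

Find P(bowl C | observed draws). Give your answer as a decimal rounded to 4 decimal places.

0.1059

The likelihood of the observed sequence under each hypothesis: P(data | bowl A) = (4/6)(2/5)(3/4) = 1/5; P(data | bowl B) = (5/10)(5/9)(4/8) = 5/36; P(data | bowl C) = (4/12)(8/11)(3/10) = 4/55; P(data | bowl D) = (6/12)(6/11)(5/10) = 3/22; P(data | bowl E) = (5/10)(5/9)(4/8) = 5/36.
Multiplying each by its prior: 1/5 · 1/5 = 1/25, 1/5 · 5/36 = 1/36, 1/5 · 4/55 = 4/275, 1/5 · 3/22 = 3/110, 1/5 · 5/36 = 1/36; these sum to 68/495.
So P(bowl C | data) = (4/275) / (68/495) = 9/85.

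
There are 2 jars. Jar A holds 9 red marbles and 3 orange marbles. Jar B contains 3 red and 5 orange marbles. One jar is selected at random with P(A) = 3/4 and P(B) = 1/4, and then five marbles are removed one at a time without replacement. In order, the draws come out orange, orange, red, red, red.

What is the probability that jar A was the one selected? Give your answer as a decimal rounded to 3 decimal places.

0.842

The likelihood of the observed sequence under each hypothesis: P(data | jar A) = (3/12)(2/11)(9/10)(8/9)(7/8) = 0.031818; P(data | jar B) = (5/8)(4/7)(3/6)(2/5)(1/4) = 0.017857.
Multiplying each by its prior: 3/4 · 0.031818 = 0.023864, 1/4 · 0.017857 = 0.0044643; these sum to 0.028328.
So P(jar A | data) = (0.023864) / (0.028328) = 0.84241.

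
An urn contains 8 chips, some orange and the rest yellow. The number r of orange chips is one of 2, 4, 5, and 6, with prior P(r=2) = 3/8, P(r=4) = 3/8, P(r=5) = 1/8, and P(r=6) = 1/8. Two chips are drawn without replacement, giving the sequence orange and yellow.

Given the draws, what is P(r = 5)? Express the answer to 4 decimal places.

0.1351

For each hypothesis, P(data | H) works out to: P(data | r = 2) = (2/8)(6/7) = 3/14; P(data | r = 4) = (4/8)(4/7) = 2/7; P(data | r = 5) = (5/8)(3/7) = 15/56; P(data | r = 6) = (6/8)(2/7) = 3/14.
The prior-weighted likelihoods are 3/8 · 3/14 = 9/112, 3/8 · 2/7 = 3/28, 1/8 · 15/56 = 15/448, 1/8 · 3/14 = 3/112; summing to 111/448.
So P(r = 5 | data) = (15/448) / (111/448) = 5/37.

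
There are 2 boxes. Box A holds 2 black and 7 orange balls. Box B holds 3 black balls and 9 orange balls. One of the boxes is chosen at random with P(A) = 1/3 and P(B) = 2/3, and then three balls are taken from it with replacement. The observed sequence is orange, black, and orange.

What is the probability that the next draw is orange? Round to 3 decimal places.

0.759

Under each hypothesis, the probability of the observed sequence is: P(data | box A) = (7/9)(2/9)(7/9) = 0.13443; P(data | box B) = (9/12)(3/12)(9/12) = 0.14062.
The prior-weighted likelihoods are 1/3 · 0.13443 = 0.04481, 2/3 · 0.14062 = 0.09375; summing to 0.13856.
The posterior is then P(box A | data) = 0.3234, P(box B | data) = 0.6766.
The predictive probability is P(orange next | data) = (7/9)(0.3234) + (3/4)(0.6766) = 0.75898.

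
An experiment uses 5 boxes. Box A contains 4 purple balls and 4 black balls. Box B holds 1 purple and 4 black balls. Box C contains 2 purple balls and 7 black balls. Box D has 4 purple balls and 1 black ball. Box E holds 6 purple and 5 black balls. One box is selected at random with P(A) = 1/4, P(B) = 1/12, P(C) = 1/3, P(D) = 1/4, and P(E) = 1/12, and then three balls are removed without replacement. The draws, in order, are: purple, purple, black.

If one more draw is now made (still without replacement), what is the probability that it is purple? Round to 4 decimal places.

Under each hypothesis, the probability of the observed sequence is: P(data | box A) = (4/8)(3/7)(4/6) = 0.14286; P(data | box B) = (1/5)(0/4) = 0; P(data | box C) = (2/9)(1/8)(7/7) = 0.027778; P(data | box D) = (4/5)(3/4)(1/3) = 0.2; P(data | box E) = (6/11)(5/10)(5/9) = 0.15152.
Multiplying each by its prior: 1/4 · 0.14286 = 0.035714, 1/12 · 0 = 0, 1/3 · 0.027778 = 0.0092593, 1/4 · 0.2 = 0.05, 1/12 · 0.15152 = 0.012626; with total 0.1076.
Normalising, the posterior is P(box A | data) = 0.33192, P(box B | data) = 0, P(box C | data) = 0.086053, P(box D | data) = 0.46468, P(box E | data) = 0.11734.
The predictive probability is P(purple next | data) = (2/5)(0.33192) + (0)(0.086053) + (1)(0.46468) + (1/2)(0.11734) = 0.65612.

0.6561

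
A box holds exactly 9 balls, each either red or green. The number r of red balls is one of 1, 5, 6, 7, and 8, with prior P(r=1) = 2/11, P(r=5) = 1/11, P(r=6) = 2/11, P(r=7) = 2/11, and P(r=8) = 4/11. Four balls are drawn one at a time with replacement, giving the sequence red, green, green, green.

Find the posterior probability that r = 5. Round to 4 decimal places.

0.1766

Under each hypothesis, the probability of the observed sequence is: P(data | r = 1) = (1/9)(8/9)(8/9)(8/9) = 0.078037; P(data | r = 5) = (5/9)(4/9)(4/9)(4/9) = 0.048773; P(data | r = 6) = (6/9)(3/9)(3/9)(3/9) = 0.024691; P(data | r = 7) = (7/9)(2/9)(2/9)(2/9) = 0.0085353; P(data | r = 8) = (8/9)(1/9)(1/9)(1/9) = 0.0012193.
Weighting by the prior gives 2/11 · 0.078037 = 0.014189, 1/11 · 0.048773 = 0.0044339, 2/11 · 0.024691 = 0.0044893, 2/11 · 0.0085353 = 0.0015519, 4/11 · 0.0012193 = 0.00044339; these sum to 0.025107.
So P(r = 5 | data) = (0.0044339) / (0.025107) = 0.1766.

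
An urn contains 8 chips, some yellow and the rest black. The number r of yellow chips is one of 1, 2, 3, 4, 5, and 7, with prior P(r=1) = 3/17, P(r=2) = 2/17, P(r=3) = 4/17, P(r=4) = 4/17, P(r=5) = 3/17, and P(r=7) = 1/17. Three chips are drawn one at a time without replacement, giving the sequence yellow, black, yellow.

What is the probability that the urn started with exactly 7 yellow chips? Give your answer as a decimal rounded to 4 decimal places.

0.0753

For each hypothesis, P(data | H) works out to: P(data | r = 1) = (1/8)(7/7)(0/6) = 0; P(data | r = 2) = (2/8)(6/7)(1/6) = 1/28; P(data | r = 3) = (3/8)(5/7)(2/6) = 5/56; P(data | r = 4) = (4/8)(4/7)(3/6) = 1/7; P(data | r = 5) = (5/8)(3/7)(4/6) = 5/28; P(data | r = 7) = (7/8)(1/7)(6/6) = 1/8.
Weighting by the prior gives 3/17 · 0 = 0, 2/17 · 1/28 = 1/238, 4/17 · 5/56 = 5/238, 4/17 · 1/7 = 4/119, 3/17 · 5/28 = 15/476, 1/17 · 1/8 = 1/136; with total 93/952.
So P(r = 7 | data) = (1/136) / (93/952) = 7/93.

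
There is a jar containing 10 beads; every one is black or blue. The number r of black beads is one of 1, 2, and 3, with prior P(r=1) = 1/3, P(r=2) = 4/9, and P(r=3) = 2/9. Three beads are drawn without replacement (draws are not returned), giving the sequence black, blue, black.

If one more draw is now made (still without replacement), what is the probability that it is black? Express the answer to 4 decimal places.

Under each hypothesis, the probability of the observed sequence is: P(data | r = 1) = (1/10)(9/9)(0/8) = 0; P(data | r = 2) = (2/10)(8/9)(1/8) = 0.022222; P(data | r = 3) = (3/10)(7/9)(2/8) = 0.058333.
Weighting by the prior gives 1/3 · 0 = 0, 4/9 · 0.022222 = 0.0098765, 2/9 · 0.058333 = 0.012963; with total 0.02284.
The posterior is then P(r = 1 | data) = 0, P(r = 2 | data) = 0.43243, P(r = 3 | data) = 0.56757.
The predictive probability is P(black next | data) = (0)(0.43243) + (1/7)(0.56757) = 0.081081.

0.0811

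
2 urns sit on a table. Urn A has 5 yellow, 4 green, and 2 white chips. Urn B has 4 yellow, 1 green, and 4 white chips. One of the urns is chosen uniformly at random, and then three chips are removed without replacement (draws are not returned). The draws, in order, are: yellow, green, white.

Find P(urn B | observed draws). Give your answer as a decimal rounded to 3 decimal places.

Under each hypothesis, the probability of the observed sequence is: P(data | urn A) = (5/11)(4/10)(2/9) = 4/99; P(data | urn B) = (4/9)(1/8)(4/7) = 2/63.
Weighting by the prior gives 1/2 · 4/99 = 2/99, 1/2 · 2/63 = 1/63; these sum to 25/693.
So P(urn B | data) = (1/63) / (25/693) = 11/25.

0.440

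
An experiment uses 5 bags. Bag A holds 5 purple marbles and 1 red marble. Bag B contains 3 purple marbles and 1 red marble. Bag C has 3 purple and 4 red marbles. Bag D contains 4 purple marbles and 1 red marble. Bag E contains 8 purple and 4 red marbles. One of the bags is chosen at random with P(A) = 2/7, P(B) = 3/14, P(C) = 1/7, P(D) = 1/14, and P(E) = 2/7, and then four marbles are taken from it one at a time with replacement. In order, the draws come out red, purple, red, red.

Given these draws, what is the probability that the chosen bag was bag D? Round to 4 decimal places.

Compute the likelihood of the observed sequence for each case: P(data | bag A) = (1/6)(5/6)(1/6)(1/6) = 0.003858; P(data | bag B) = (1/4)(3/4)(1/4)(1/4) = 0.011719; P(data | bag C) = (4/7)(3/7)(4/7)(4/7) = 0.079967; P(data | bag D) = (1/5)(4/5)(1/5)(1/5) = 0.0064; P(data | bag E) = (4/12)(8/12)(4/12)(4/12) = 0.024691.
Multiplying each by its prior: 2/7 · 0.003858 = 0.0011023, 3/14 · 0.011719 = 0.0025112, 1/7 · 0.079967 = 0.011424, 1/14 · 0.0064 = 0.00045714, 2/7 · 0.024691 = 0.0070547; with total 0.022549.
Hence P(bag D | data) = (0.00045714) / (0.022549) = 0.020273.

0.0203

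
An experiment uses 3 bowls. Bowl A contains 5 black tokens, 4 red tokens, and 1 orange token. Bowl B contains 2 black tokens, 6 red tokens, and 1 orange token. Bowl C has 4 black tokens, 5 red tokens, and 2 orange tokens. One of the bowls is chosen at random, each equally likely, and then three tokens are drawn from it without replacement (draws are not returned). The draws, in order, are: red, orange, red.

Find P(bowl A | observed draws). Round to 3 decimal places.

For each hypothesis, P(data | H) works out to: P(data | bowl A) = (4/10)(1/9)(3/8) = 0.016667; P(data | bowl B) = (6/9)(1/8)(5/7) = 0.059524; P(data | bowl C) = (5/11)(2/10)(4/9) = 0.040404.
The prior-weighted likelihoods are 1/3 · 0.016667 = 0.0055556, 1/3 · 0.059524 = 0.019841, 1/3 · 0.040404 = 0.013468; these sum to 0.038865.
Hence P(bowl A | data) = (0.0055556) / (0.038865) = 0.14295.

0.143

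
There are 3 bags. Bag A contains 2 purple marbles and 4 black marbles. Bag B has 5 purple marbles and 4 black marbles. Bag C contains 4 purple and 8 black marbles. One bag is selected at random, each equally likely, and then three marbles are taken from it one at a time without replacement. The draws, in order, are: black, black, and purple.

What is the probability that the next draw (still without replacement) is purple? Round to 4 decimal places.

Compute the likelihood of the observed sequence for each case: P(data | bag A) = (4/6)(3/5)(2/4) = 0.2; P(data | bag B) = (4/9)(3/8)(5/7) = 0.11905; P(data | bag C) = (8/12)(7/11)(4/10) = 0.1697.
The prior-weighted likelihoods are 1/3 · 0.2 = 0.066667, 1/3 · 0.11905 = 0.039683, 1/3 · 0.1697 = 0.056566; these sum to 0.16291.
Dividing through by the total gives posterior P(bag A | data) = 0.40921, P(bag B | data) = 0.24358, P(bag C | data) = 0.34721.
So P(purple next | data) = Σ P(purple next | H) P(H | data) = (1/3)(0.40921) + (2/3)(0.24358) + (1/3)(0.34721) = 0.41453.

0.4145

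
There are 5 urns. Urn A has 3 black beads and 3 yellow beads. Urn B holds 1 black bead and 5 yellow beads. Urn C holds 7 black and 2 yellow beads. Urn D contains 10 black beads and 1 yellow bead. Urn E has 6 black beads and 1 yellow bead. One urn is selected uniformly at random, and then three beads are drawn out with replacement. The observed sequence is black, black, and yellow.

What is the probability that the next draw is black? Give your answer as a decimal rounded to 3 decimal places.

0.711

For each hypothesis, P(data | H) works out to: P(data | urn A) = (3/6)(3/6)(3/6) = 0.125; P(data | urn B) = (1/6)(1/6)(5/6) = 0.023148; P(data | urn C) = (7/9)(7/9)(2/9) = 0.13443; P(data | urn D) = (10/11)(10/11)(1/11) = 0.075131; P(data | urn E) = (6/7)(6/7)(1/7) = 0.10496.
Multiplying each by its prior: 1/5 · 0.125 = 0.025, 1/5 · 0.023148 = 0.0046296, 1/5 · 0.13443 = 0.026886, 1/5 · 0.075131 = 0.015026, 1/5 · 0.10496 = 0.020991; with total 0.092533.
Dividing through by the total gives posterior P(urn A | data) = 0.27017, P(urn B | data) = 0.050032, P(urn C | data) = 0.29056, P(urn D | data) = 0.16239, P(urn E | data) = 0.22685.
Averaging over the posterior, P(black next | data) = (1/2)(0.27017) + (1/6)(0.050032) + (7/9)(0.29056) + (10/11)(0.16239) + (6/7)(0.22685) = 0.71148.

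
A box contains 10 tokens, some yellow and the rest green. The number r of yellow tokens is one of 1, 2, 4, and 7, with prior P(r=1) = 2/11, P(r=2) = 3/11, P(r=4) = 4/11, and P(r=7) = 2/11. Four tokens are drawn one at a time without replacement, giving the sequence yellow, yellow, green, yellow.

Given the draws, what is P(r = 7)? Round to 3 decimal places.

The likelihood of the observed sequence under each hypothesis: P(data | r = 1) = (1/10)(0/9) = 0; P(data | r = 2) = (2/10)(1/9)(8/8)(0/7) = 0; P(data | r = 4) = (4/10)(3/9)(6/8)(2/7) = 0.028571; P(data | r = 7) = (7/10)(6/9)(3/8)(5/7) = 0.125.
The prior-weighted likelihoods are 2/11 · 0 = 0, 3/11 · 0 = 0, 4/11 · 0.028571 = 0.01039, 2/11 · 0.125 = 0.022727; with total 0.033117.
So P(r = 7 | data) = (0.022727) / (0.033117) = 0.68627.

0.686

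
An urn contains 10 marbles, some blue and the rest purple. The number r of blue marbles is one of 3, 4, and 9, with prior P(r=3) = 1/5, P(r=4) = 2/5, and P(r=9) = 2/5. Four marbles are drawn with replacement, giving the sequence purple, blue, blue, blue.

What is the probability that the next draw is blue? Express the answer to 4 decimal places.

0.6940

Compute the likelihood of the observed sequence for each case: P(data | r = 3) = (7/10)(3/10)(3/10)(3/10) = 0.0189; P(data | r = 4) = (6/10)(4/10)(4/10)(4/10) = 0.0384; P(data | r = 9) = (1/10)(9/10)(9/10)(9/10) = 0.0729.
Weighting by the prior gives 1/5 · 0.0189 = 0.00378, 2/5 · 0.0384 = 0.01536, 2/5 · 0.0729 = 0.02916; these sum to 0.0483.
The posterior is then P(r = 3 | data) = 0.078261, P(r = 4 | data) = 0.31801, P(r = 9 | data) = 0.60373.
Averaging over the posterior, P(blue next | data) = (3/10)(0.078261) + (2/5)(0.31801) + (9/10)(0.60373) = 0.69404.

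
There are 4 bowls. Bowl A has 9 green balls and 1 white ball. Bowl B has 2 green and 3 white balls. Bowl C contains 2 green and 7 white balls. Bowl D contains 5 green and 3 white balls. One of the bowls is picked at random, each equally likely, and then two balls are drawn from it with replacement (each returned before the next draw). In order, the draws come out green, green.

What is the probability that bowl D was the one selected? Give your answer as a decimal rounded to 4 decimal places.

0.2770

Compute the likelihood of the observed sequence for each case: P(data | bowl A) = (9/10)(9/10) = 0.81; P(data | bowl B) = (2/5)(2/5) = 0.16; P(data | bowl C) = (2/9)(2/9) = 0.049383; P(data | bowl D) = (5/8)(5/8) = 0.39062.
Multiplying each by its prior: 1/4 · 0.81 = 0.2025, 1/4 · 0.16 = 0.04, 1/4 · 0.049383 = 0.012346, 1/4 · 0.39062 = 0.097656; these sum to 0.3525.
So P(bowl D | data) = (0.097656) / (0.3525) = 0.27704.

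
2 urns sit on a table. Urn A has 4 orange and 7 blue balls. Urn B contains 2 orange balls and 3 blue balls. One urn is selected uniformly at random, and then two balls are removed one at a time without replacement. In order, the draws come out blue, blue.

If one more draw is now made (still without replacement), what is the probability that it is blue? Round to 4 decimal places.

The likelihood of the observed sequence under each hypothesis: P(data | urn A) = (7/11)(6/10) = 21/55; P(data | urn B) = (3/5)(2/4) = 3/10.
Multiplying each by its prior: 1/2 · 21/55 = 21/110, 1/2 · 3/10 = 3/20; these sum to 15/44.
The posterior is then P(urn A | data) = 14/25, P(urn B | data) = 11/25.
The predictive probability is P(blue next | data) = (5/9)(14/25) + (1/3)(11/25) = 103/225.

0.4578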